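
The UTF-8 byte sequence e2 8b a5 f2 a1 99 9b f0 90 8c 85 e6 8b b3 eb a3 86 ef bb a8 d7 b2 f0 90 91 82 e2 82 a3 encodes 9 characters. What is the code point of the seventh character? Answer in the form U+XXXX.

Offset 0: leading byte 0xE2 = 11100010 → 3-byte char #1 = E2 8B A5.
Offset 3: leading byte 0xF2 = 11110010 → 4-byte char #2 = F2 A1 99 9B.
Offset 7: leading byte 0xF0 = 11110000 → 4-byte char #3 = F0 90 8C 85.
Offset 11: leading byte 0xE6 = 11100110 → 3-byte char #4 = E6 8B B3.
Offset 14: leading byte 0xEB = 11101011 → 3-byte char #5 = EB A3 86.
Offset 17: leading byte 0xEF = 11101111 → 3-byte char #6 = EF BB A8.
Offset 20: leading byte 0xD7 = 11010111 → 2-byte char #7 = D7 B2.
Leading byte 0xD7 = 11010111 matches 110xxxxx → 2-byte sequence.
Byte 1: 0xD7 = 11010111, payload 10111 (5 bits).
Byte 2: 0xB2 = 10110010 (10xxxxxx ✓), payload 110010.
Concatenate: 10111110010 = 0x5F2 (11 bits → U+05F2).

U+05F2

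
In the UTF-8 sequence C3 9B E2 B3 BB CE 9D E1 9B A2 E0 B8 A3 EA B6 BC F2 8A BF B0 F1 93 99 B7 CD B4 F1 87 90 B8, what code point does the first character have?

Offset 0: leading byte 0xC3 = 11000011 → 2-byte char #1 = C3 9B.
Leading byte 0xC3 = 11000011 matches 110xxxxx → 2-byte sequence.
Byte 1: 0xC3 = 11000011, payload 00011 (5 bits).
Byte 2: 0x9B = 10011011 (10xxxxxx ✓), payload 011011.
Concatenate: 00011011011 = 0xDB (11 bits → U+00DB).

U+00DB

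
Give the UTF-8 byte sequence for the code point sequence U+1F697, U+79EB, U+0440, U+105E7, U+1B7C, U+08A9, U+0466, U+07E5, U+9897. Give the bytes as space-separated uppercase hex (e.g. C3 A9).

F0 9F 9A 97 E7 A7 AB D1 80 F0 90 97 A7 E1 AD BC E0 A2 A9 D1 A6 DF A5 E9 A2 97

U+1F697: 4-byte form → F0 9F 9A 97.
U+79EB: 3-byte form → E7 A7 AB.
U+0440: 2-byte form → D1 80.
U+105E7: 4-byte form → F0 90 97 A7.
U+1B7C: 3-byte form → E1 AD BC.
U+08A9: 3-byte form → E0 A2 A9.
U+0466: 2-byte form → D1 A6.
U+07E5: 2-byte form → DF A5.
U+9897: 3-byte form → E9 A2 97.
Concatenated (26 bytes): F0 9F 9A 97 E7 A7 AB D1 80 F0 90 97 A7 E1 AD BC E0 A2 A9 D1 A6 DF A5 E9 A2 97.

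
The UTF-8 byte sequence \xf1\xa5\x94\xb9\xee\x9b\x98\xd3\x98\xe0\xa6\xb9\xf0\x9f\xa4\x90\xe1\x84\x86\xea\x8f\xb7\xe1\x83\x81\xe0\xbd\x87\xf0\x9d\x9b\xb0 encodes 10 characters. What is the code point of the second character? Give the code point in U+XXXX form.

U+E6D8

Offset 0: leading byte 0xF1 = 11110001 → 4-byte char #1 = F1 A5 94 B9.
Offset 4: leading byte 0xEE = 11101110 → 3-byte char #2 = EE 9B 98.
Leading byte 0xEE = 11101110 matches 1110xxxx → 3-byte sequence.
Byte 1: 0xEE = 11101110, payload 1110 (4 bits).
Byte 2: 0x9B = 10011011 (10xxxxxx ✓), payload 011011.
Byte 3: 0x98 = 10011000 (10xxxxxx ✓), payload 011000.
Concatenate: 1110011011011000 = 0xE6D8 (16 bits → U+E6D8).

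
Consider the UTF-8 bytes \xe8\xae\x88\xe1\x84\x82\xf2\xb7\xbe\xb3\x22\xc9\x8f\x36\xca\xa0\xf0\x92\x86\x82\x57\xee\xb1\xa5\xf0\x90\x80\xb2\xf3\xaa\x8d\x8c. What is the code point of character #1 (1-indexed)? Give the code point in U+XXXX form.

Offset 0: leading byte 0xE8 = 11101000 → 3-byte char #1 = E8 AE 88.
Leading byte 0xE8 = 11101000 matches 1110xxxx → 3-byte sequence.
Byte 1: 0xE8 = 11101000, payload 1000 (4 bits).
Byte 2: 0xAE = 10101110 (10xxxxxx ✓), payload 101110.
Byte 3: 0x88 = 10001000 (10xxxxxx ✓), payload 001000.
Concatenate: 1000101110001000 = 0x8B88 (16 bits → U+8B88).

U+8B88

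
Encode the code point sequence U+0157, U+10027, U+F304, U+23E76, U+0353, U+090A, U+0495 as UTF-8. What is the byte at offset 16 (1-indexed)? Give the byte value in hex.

1-indexed offset 16 is 0-indexed offset 15.
U+0157 → 2-byte form C5 97 at offsets 0–1.
U+10027 → 4-byte form F0 90 80 A7 at offsets 2–5.
U+F304 → 3-byte form EF 8C 84 at offsets 6–8.
U+23E76 → 4-byte form F0 A3 B9 B6 at offsets 9–12.
U+0353 → 2-byte form CD 93 at offsets 13–14.
U+090A → 3-byte form E0 A4 8A at offsets 15–17.
Offset 15 falls in char 6's range; it's byte 1 of E0 A4 8A = 0xE0.

0xE0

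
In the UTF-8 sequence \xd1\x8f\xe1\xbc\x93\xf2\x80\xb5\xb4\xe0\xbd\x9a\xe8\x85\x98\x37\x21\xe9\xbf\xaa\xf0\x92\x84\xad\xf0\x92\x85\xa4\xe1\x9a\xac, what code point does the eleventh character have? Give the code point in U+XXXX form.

U+16AC

Offset 0: leading byte 0xD1 = 11010001 → 2-byte char #1 = D1 8F.
Offset 2: leading byte 0xE1 = 11100001 → 3-byte char #2 = E1 BC 93.
Offset 5: leading byte 0xF2 = 11110010 → 4-byte char #3 = F2 80 B5 B4.
Offset 9: leading byte 0xE0 = 11100000 → 3-byte char #4 = E0 BD 9A.
Offset 12: leading byte 0xE8 = 11101000 → 3-byte char #5 = E8 85 98.
Offset 15: leading byte 0x37 = 00110111 → 1-byte char #6 = 37.
Offset 16: leading byte 0x21 = 00100001 → 1-byte char #7 = 21.
Offset 17: leading byte 0xE9 = 11101001 → 3-byte char #8 = E9 BF AA.
Offset 20: leading byte 0xF0 = 11110000 → 4-byte char #9 = F0 92 84 AD.
Offset 24: leading byte 0xF0 = 11110000 → 4-byte char #10 = F0 92 85 A4.
Offset 28: leading byte 0xE1 = 11100001 → 3-byte char #11 = E1 9A AC.
Leading byte 0xE1 = 11100001 matches 1110xxxx → 3-byte sequence.
Byte 1: 0xE1 = 11100001, payload 0001 (4 bits).
Byte 2: 0x9A = 10011010 (10xxxxxx ✓), payload 011010.
Byte 3: 0xAC = 10101100 (10xxxxxx ✓), payload 101100.
Concatenate: 0001011010101100 = 0x16AC (16 bits → U+16AC).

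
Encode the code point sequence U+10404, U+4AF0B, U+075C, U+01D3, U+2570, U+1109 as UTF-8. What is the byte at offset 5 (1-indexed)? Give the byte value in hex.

1-indexed offset 5 is 0-indexed offset 4.
U+10404 → 4-byte form F0 90 90 84 at offsets 0–3.
U+4AF0B → 4-byte form F1 8A BC 8B at offsets 4–7.
Offset 4 falls in char 2's range; it's byte 1 of F1 8A BC 8B = 0xF1.

0xF1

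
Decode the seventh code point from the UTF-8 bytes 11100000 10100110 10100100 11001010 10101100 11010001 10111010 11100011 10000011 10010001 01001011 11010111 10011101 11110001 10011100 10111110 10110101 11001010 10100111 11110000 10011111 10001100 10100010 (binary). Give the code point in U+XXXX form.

Offset 0: leading byte 0xE0 = 11100000 → 3-byte char #1 = E0 A6 A4.
Offset 3: leading byte 0xCA = 11001010 → 2-byte char #2 = CA AC.
Offset 5: leading byte 0xD1 = 11010001 → 2-byte char #3 = D1 BA.
Offset 7: leading byte 0xE3 = 11100011 → 3-byte char #4 = E3 83 91.
Offset 10: leading byte 0x4B = 01001011 → 1-byte char #5 = 4B.
Offset 11: leading byte 0xD7 = 11010111 → 2-byte char #6 = D7 9D.
Offset 13: leading byte 0xF1 = 11110001 → 4-byte char #7 = F1 9C BE B5.
Leading byte 0xF1 = 11110001 matches 11110xxx → 4-byte sequence.
Byte 1: 0xF1 = 11110001, payload 001 (3 bits).
Byte 2: 0x9C = 10011100 (10xxxxxx ✓), payload 011100.
Byte 3: 0xBE = 10111110 (10xxxxxx ✓), payload 111110.
Byte 4: 0xB5 = 10110101 (10xxxxxx ✓), payload 110101.
Concatenate: 001011100111110110101 = 0x5CFB5 (21 bits → U+5CFB5).

U+5CFB5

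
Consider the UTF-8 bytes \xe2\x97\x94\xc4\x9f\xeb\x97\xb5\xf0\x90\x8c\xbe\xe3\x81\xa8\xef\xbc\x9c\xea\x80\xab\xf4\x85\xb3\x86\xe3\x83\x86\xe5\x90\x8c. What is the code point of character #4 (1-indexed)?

U+1033E

Offset 0: leading byte 0xE2 = 11100010 → 3-byte char #1 = E2 97 94.
Offset 3: leading byte 0xC4 = 11000100 → 2-byte char #2 = C4 9F.
Offset 5: leading byte 0xEB = 11101011 → 3-byte char #3 = EB 97 B5.
Offset 8: leading byte 0xF0 = 11110000 → 4-byte char #4 = F0 90 8C BE.
Leading byte 0xF0 = 11110000 matches 11110xxx → 4-byte sequence.
Byte 1: 0xF0 = 11110000, payload 000 (3 bits).
Byte 2: 0x90 = 10010000 (10xxxxxx ✓), payload 010000.
Byte 3: 0x8C = 10001100 (10xxxxxx ✓), payload 001100.
Byte 4: 0xBE = 10111110 (10xxxxxx ✓), payload 111110.
Concatenate: 000010000001100111110 = 0x1033E (21 bits → U+1033E).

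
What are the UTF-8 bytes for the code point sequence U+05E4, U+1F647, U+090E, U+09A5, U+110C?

U+05E4: 2-byte form → D7 A4.
U+1F647: 4-byte form → F0 9F 99 87.
U+090E: 3-byte form → E0 A4 8E.
U+09A5: 3-byte form → E0 A6 A5.
U+110C: 3-byte form → E1 84 8C.
Concatenated (15 bytes): D7 A4 F0 9F 99 87 E0 A4 8E E0 A6 A5 E1 84 8C.

D7 A4 F0 9F 99 87 E0 A4 8E E0 A6 A5 E1 84 8C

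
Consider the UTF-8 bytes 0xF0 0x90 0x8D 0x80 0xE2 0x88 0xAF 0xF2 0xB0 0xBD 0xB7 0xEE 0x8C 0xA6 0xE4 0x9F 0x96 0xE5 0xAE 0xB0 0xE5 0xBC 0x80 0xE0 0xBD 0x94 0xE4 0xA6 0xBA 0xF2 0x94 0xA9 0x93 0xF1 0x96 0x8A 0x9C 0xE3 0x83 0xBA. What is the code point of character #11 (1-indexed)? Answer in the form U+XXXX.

U+5629C

Offset 0: leading byte 0xF0 = 11110000 → 4-byte char #1 = F0 90 8D 80.
Offset 4: leading byte 0xE2 = 11100010 → 3-byte char #2 = E2 88 AF.
Offset 7: leading byte 0xF2 = 11110010 → 4-byte char #3 = F2 B0 BD B7.
Offset 11: leading byte 0xEE = 11101110 → 3-byte char #4 = EE 8C A6.
Offset 14: leading byte 0xE4 = 11100100 → 3-byte char #5 = E4 9F 96.
Offset 17: leading byte 0xE5 = 11100101 → 3-byte char #6 = E5 AE B0.
Offset 20: leading byte 0xE5 = 11100101 → 3-byte char #7 = E5 BC 80.
Offset 23: leading byte 0xE0 = 11100000 → 3-byte char #8 = E0 BD 94.
Offset 26: leading byte 0xE4 = 11100100 → 3-byte char #9 = E4 A6 BA.
Offset 29: leading byte 0xF2 = 11110010 → 4-byte char #10 = F2 94 A9 93.
Offset 33: leading byte 0xF1 = 11110001 → 4-byte char #11 = F1 96 8A 9C.
Leading byte 0xF1 = 11110001 matches 11110xxx → 4-byte sequence.
Byte 1: 0xF1 = 11110001, payload 001 (3 bits).
Byte 2: 0x96 = 10010110 (10xxxxxx ✓), payload 010110.
Byte 3: 0x8A = 10001010 (10xxxxxx ✓), payload 001010.
Byte 4: 0x9C = 10011100 (10xxxxxx ✓), payload 011100.
Concatenate: 001010110001010011100 = 0x5629C (21 bits → U+5629C).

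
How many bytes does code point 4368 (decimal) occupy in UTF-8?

U+1110 = 0x1110. UTF-8 uses 1 byte below 0x80, 2 below 0x800, 3 below 0x10000, 4 up to 0x10FFFF. 0x1110 is in U+0800–U+FFFF → 3 bytes.

3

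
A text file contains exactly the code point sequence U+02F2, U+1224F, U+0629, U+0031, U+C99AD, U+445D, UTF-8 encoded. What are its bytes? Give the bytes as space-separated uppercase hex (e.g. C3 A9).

CB B2 F0 92 89 8F D8 A9 31 F3 89 A6 AD E4 91 9D

U+02F2: 2-byte form → CB B2.
U+1224F: 4-byte form → F0 92 89 8F.
U+0629: 2-byte form → D8 A9.
U+0031: 1-byte form → 31.
U+C99AD: 4-byte form → F3 89 A6 AD.
U+445D: 3-byte form → E4 91 9D.
Concatenated (16 bytes): CB B2 F0 92 89 8F D8 A9 31 F3 89 A6 AD E4 91 9D.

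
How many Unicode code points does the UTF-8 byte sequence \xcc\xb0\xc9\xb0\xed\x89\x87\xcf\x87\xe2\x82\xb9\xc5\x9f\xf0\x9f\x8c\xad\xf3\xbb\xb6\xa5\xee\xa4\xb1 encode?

Byte at offset 0: 0xCC = 11001100 → 2-byte char (#1). Advance 2.
Byte at offset 2: 0xC9 = 11001001 → 2-byte char (#2). Advance 2.
Byte at offset 4: 0xED = 11101101 → 3-byte char (#3). Advance 3.
Byte at offset 7: 0xCF = 11001111 → 2-byte char (#4). Advance 2.
Byte at offset 9: 0xE2 = 11100010 → 3-byte char (#5). Advance 3.
Byte at offset 12: 0xC5 = 11000101 → 2-byte char (#6). Advance 2.
Byte at offset 14: 0xF0 = 11110000 → 4-byte char (#7). Advance 4.
Byte at offset 18: 0xF3 = 11110011 → 4-byte char (#8). Advance 4.
Byte at offset 22: 0xEE = 11101110 → 3-byte char (#9). Advance 3.
Reached end at offset 25 after 9 code points.

9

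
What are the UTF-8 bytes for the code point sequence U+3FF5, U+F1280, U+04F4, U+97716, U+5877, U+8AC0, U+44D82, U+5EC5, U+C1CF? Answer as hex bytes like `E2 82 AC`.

U+3FF5: 3-byte form → E3 BF B5.
U+F1280: 4-byte form → F3 B1 8A 80.
U+04F4: 2-byte form → D3 B4.
U+97716: 4-byte form → F2 97 9C 96.
U+5877: 3-byte form → E5 A1 B7.
U+8AC0: 3-byte form → E8 AB 80.
U+44D82: 4-byte form → F1 84 B6 82.
U+5EC5: 3-byte form → E5 BB 85.
U+C1CF: 3-byte form → EC 87 8F.
Concatenated (29 bytes): E3 BF B5 F3 B1 8A 80 D3 B4 F2 97 9C 96 E5 A1 B7 E8 AB 80 F1 84 B6 82 E5 BB 85 EC 87 8F.

E3 BF B5 F3 B1 8A 80 D3 B4 F2 97 9C 96 E5 A1 B7 E8 AB 80 F1 84 B6 82 E5 BB 85 EC 87 8F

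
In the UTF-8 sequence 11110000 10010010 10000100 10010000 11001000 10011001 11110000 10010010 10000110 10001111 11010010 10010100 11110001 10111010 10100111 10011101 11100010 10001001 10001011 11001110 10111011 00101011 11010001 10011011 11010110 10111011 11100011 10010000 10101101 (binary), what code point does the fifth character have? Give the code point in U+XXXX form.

Offset 0: leading byte 0xF0 = 11110000 → 4-byte char #1 = F0 92 84 90.
Offset 4: leading byte 0xC8 = 11001000 → 2-byte char #2 = C8 99.
Offset 6: leading byte 0xF0 = 11110000 → 4-byte char #3 = F0 92 86 8F.
Offset 10: leading byte 0xD2 = 11010010 → 2-byte char #4 = D2 94.
Offset 12: leading byte 0xF1 = 11110001 → 4-byte char #5 = F1 BA A7 9D.
Leading byte 0xF1 = 11110001 matches 11110xxx → 4-byte sequence.
Byte 1: 0xF1 = 11110001, payload 001 (3 bits).
Byte 2: 0xBA = 10111010 (10xxxxxx ✓), payload 111010.
Byte 3: 0xA7 = 10100111 (10xxxxxx ✓), payload 100111.
Byte 4: 0x9D = 10011101 (10xxxxxx ✓), payload 011101.
Concatenate: 001111010100111011101 = 0x7A9DD (21 bits → U+7A9DD).

U+7A9DD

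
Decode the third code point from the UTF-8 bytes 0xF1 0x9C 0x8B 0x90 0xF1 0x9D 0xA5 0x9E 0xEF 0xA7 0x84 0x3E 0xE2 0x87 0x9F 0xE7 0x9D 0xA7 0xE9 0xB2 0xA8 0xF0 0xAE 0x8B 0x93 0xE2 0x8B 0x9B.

Offset 0: leading byte 0xF1 = 11110001 → 4-byte char #1 = F1 9C 8B 90.
Offset 4: leading byte 0xF1 = 11110001 → 4-byte char #2 = F1 9D A5 9E.
Offset 8: leading byte 0xEF = 11101111 → 3-byte char #3 = EF A7 84.
Leading byte 0xEF = 11101111 matches 1110xxxx → 3-byte sequence.
Byte 1: 0xEF = 11101111, payload 1111 (4 bits).
Byte 2: 0xA7 = 10100111 (10xxxxxx ✓), payload 100111.
Byte 3: 0x84 = 10000100 (10xxxxxx ✓), payload 000100.
Concatenate: 1111100111000100 = 0xF9C4 (16 bits → U+F9C4).

U+F9C4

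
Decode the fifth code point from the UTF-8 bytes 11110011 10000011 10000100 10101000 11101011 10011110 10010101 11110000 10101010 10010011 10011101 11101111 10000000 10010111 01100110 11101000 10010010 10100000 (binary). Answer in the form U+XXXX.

Offset 0: leading byte 0xF3 = 11110011 → 4-byte char #1 = F3 83 84 A8.
Offset 4: leading byte 0xEB = 11101011 → 3-byte char #2 = EB 9E 95.
Offset 7: leading byte 0xF0 = 11110000 → 4-byte char #3 = F0 AA 93 9D.
Offset 11: leading byte 0xEF = 11101111 → 3-byte char #4 = EF 80 97.
Offset 14: leading byte 0x66 = 01100110 → 1-byte char #5 = 66.
Leading byte 0x66 = 01100110 matches 0xxxxxxx → 1-byte sequence.
Byte 1: 0x66 = 01100110, payload 1100110 (7 bits).
Concatenate: 1100110 = 0x66 (7 bits → U+0066).

U+0066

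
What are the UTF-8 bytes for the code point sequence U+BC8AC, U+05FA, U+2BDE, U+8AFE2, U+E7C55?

F2 BC A2 AC D7 BA E2 AF 9E F2 8A BF A2 F3 A7 B1 95

U+BC8AC: 4-byte form → F2 BC A2 AC.
U+05FA: 2-byte form → D7 BA.
U+2BDE: 3-byte form → E2 AF 9E.
U+8AFE2: 4-byte form → F2 8A BF A2.
U+E7C55: 4-byte form → F3 A7 B1 95.
Concatenated (17 bytes): F2 BC A2 AC D7 BA E2 AF 9E F2 8A BF A2 F3 A7 B1 95.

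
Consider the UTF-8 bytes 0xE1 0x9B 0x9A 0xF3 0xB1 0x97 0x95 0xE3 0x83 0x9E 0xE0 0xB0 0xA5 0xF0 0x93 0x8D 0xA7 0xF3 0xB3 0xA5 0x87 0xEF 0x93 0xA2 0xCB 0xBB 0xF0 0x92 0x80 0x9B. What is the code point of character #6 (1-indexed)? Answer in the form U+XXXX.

U+F3947

Offset 0: leading byte 0xE1 = 11100001 → 3-byte char #1 = E1 9B 9A.
Offset 3: leading byte 0xF3 = 11110011 → 4-byte char #2 = F3 B1 97 95.
Offset 7: leading byte 0xE3 = 11100011 → 3-byte char #3 = E3 83 9E.
Offset 10: leading byte 0xE0 = 11100000 → 3-byte char #4 = E0 B0 A5.
Offset 13: leading byte 0xF0 = 11110000 → 4-byte char #5 = F0 93 8D A7.
Offset 17: leading byte 0xF3 = 11110011 → 4-byte char #6 = F3 B3 A5 87.
Leading byte 0xF3 = 11110011 matches 11110xxx → 4-byte sequence.
Byte 1: 0xF3 = 11110011, payload 011 (3 bits).
Byte 2: 0xB3 = 10110011 (10xxxxxx ✓), payload 110011.
Byte 3: 0xA5 = 10100101 (10xxxxxx ✓), payload 100101.
Byte 4: 0x87 = 10000111 (10xxxxxx ✓), payload 000111.
Concatenate: 011110011100101000111 = 0xF3947 (21 bits → U+F3947).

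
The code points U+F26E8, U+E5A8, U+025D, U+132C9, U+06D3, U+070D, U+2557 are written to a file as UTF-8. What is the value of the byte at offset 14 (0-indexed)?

0x93

U+F26E8 → 4-byte form F3 B2 9B A8 at offsets 0–3.
U+E5A8 → 3-byte form EE 96 A8 at offsets 4–6.
U+025D → 2-byte form C9 9D at offsets 7–8.
U+132C9 → 4-byte form F0 93 8B 89 at offsets 9–12.
U+06D3 → 2-byte form DB 93 at offsets 13–14.
Offset 14 falls in char 5's range; it's byte 2 of DB 93 = 0x93.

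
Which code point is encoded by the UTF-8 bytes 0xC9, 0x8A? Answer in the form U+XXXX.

U+024A

Leading byte 0xC9 = 11001001 matches 110xxxxx → 2-byte sequence.
Byte 1: 0xC9 = 11001001, payload 01001 (5 bits).
Byte 2: 0x8A = 10001010 (10xxxxxx ✓), payload 001010.
Concatenate: 01001001010 = 0x24A (11 bits → U+024A).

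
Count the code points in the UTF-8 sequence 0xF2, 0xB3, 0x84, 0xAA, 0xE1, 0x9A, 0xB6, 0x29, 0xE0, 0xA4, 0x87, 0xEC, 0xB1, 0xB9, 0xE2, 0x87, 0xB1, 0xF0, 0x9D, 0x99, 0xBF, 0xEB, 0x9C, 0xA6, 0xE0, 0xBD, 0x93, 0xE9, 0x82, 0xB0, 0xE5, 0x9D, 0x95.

11

Byte at offset 0: 0xF2 = 11110010 → 4-byte char (#1). Advance 4.
Byte at offset 4: 0xE1 = 11100001 → 3-byte char (#2). Advance 3.
Byte at offset 7: 0x29 = 00101001 → 1-byte char (#3). Advance 1.
Byte at offset 8: 0xE0 = 11100000 → 3-byte char (#4). Advance 3.
Byte at offset 11: 0xEC = 11101100 → 3-byte char (#5). Advance 3.
Byte at offset 14: 0xE2 = 11100010 → 3-byte char (#6). Advance 3.
Byte at offset 17: 0xF0 = 11110000 → 4-byte char (#7). Advance 4.
Byte at offset 21: 0xEB = 11101011 → 3-byte char (#8). Advance 3.
Byte at offset 24: 0xE0 = 11100000 → 3-byte char (#9). Advance 3.
Byte at offset 27: 0xE9 = 11101001 → 3-byte char (#10). Advance 3.
Byte at offset 30: 0xE5 = 11100101 → 3-byte char (#11). Advance 3.
Reached end at offset 33 after 11 code points.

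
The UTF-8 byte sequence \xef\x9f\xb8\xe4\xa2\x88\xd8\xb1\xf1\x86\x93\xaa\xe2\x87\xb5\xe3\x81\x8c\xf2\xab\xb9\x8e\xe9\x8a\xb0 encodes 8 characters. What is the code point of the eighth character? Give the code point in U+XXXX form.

U+92B0

Offset 0: leading byte 0xEF = 11101111 → 3-byte char #1 = EF 9F B8.
Offset 3: leading byte 0xE4 = 11100100 → 3-byte char #2 = E4 A2 88.
Offset 6: leading byte 0xD8 = 11011000 → 2-byte char #3 = D8 B1.
Offset 8: leading byte 0xF1 = 11110001 → 4-byte char #4 = F1 86 93 AA.
Offset 12: leading byte 0xE2 = 11100010 → 3-byte char #5 = E2 87 B5.
Offset 15: leading byte 0xE3 = 11100011 → 3-byte char #6 = E3 81 8C.
Offset 18: leading byte 0xF2 = 11110010 → 4-byte char #7 = F2 AB B9 8E.
Offset 22: leading byte 0xE9 = 11101001 → 3-byte char #8 = E9 8A B0.
Leading byte 0xE9 = 11101001 matches 1110xxxx → 3-byte sequence.
Byte 1: 0xE9 = 11101001, payload 1001 (4 bits).
Byte 2: 0x8A = 10001010 (10xxxxxx ✓), payload 001010.
Byte 3: 0xB0 = 10110000 (10xxxxxx ✓), payload 110000.
Concatenate: 1001001010110000 = 0x92B0 (16 bits → U+92B0).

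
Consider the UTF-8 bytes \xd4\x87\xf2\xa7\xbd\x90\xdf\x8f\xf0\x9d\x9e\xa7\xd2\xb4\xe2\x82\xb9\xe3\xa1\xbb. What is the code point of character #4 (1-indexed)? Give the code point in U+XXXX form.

Offset 0: leading byte 0xD4 = 11010100 → 2-byte char #1 = D4 87.
Offset 2: leading byte 0xF2 = 11110010 → 4-byte char #2 = F2 A7 BD 90.
Offset 6: leading byte 0xDF = 11011111 → 2-byte char #3 = DF 8F.
Offset 8: leading byte 0xF0 = 11110000 → 4-byte char #4 = F0 9D 9E A7.
Leading byte 0xF0 = 11110000 matches 11110xxx → 4-byte sequence.
Byte 1: 0xF0 = 11110000, payload 000 (3 bits).
Byte 2: 0x9D = 10011101 (10xxxxxx ✓), payload 011101.
Byte 3: 0x9E = 10011110 (10xxxxxx ✓), payload 011110.
Byte 4: 0xA7 = 10100111 (10xxxxxx ✓), payload 100111.
Concatenate: 000011101011110100111 = 0x1D7A7 (21 bits → U+1D7A7).

U+1D7A7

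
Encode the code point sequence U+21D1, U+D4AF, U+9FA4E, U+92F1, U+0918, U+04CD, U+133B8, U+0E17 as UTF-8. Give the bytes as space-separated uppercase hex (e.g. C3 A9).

U+21D1: 3-byte form → E2 87 91.
U+D4AF: 3-byte form → ED 92 AF.
U+9FA4E: 4-byte form → F2 9F A9 8E.
U+92F1: 3-byte form → E9 8B B1.
U+0918: 3-byte form → E0 A4 98.
U+04CD: 2-byte form → D3 8D.
U+133B8: 4-byte form → F0 93 8E B8.
U+0E17: 3-byte form → E0 B8 97.
Concatenated (25 bytes): E2 87 91 ED 92 AF F2 9F A9 8E E9 8B B1 E0 A4 98 D3 8D F0 93 8E B8 E0 B8 97.

E2 87 91 ED 92 AF F2 9F A9 8E E9 8B B1 E0 A4 98 D3 8D F0 93 8E B8 E0 B8 97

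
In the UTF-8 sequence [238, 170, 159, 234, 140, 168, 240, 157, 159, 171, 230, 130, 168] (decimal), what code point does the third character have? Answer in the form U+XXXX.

Offset 0: leading byte 0xEE = 11101110 → 3-byte char #1 = EE AA 9F.
Offset 3: leading byte 0xEA = 11101010 → 3-byte char #2 = EA 8C A8.
Offset 6: leading byte 0xF0 = 11110000 → 4-byte char #3 = F0 9D 9F AB.
Leading byte 0xF0 = 11110000 matches 11110xxx → 4-byte sequence.
Byte 1: 0xF0 = 11110000, payload 000 (3 bits).
Byte 2: 0x9D = 10011101 (10xxxxxx ✓), payload 011101.
Byte 3: 0x9F = 10011111 (10xxxxxx ✓), payload 011111.
Byte 4: 0xAB = 10101011 (10xxxxxx ✓), payload 101011.
Concatenate: 000011101011111101011 = 0x1D7EB (21 bits → U+1D7EB).

U+1D7EB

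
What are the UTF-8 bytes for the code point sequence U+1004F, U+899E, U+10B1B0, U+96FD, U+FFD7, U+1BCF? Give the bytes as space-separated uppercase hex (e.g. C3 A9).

U+1004F: 4-byte form → F0 90 81 8F.
U+899E: 3-byte form → E8 A6 9E.
U+10B1B0: 4-byte form → F4 8B 86 B0.
U+96FD: 3-byte form → E9 9B BD.
U+FFD7: 3-byte form → EF BF 97.
U+1BCF: 3-byte form → E1 AF 8F.
Concatenated (20 bytes): F0 90 81 8F E8 A6 9E F4 8B 86 B0 E9 9B BD EF BF 97 E1 AF 8F.

F0 90 81 8F E8 A6 9E F4 8B 86 B0 E9 9B BD EF BF 97 E1 AF 8F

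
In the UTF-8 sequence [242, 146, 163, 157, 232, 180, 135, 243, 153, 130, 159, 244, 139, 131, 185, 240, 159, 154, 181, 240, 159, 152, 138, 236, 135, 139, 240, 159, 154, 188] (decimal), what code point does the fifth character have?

U+1F6B5

Offset 0: leading byte 0xF2 = 11110010 → 4-byte char #1 = F2 92 A3 9D.
Offset 4: leading byte 0xE8 = 11101000 → 3-byte char #2 = E8 B4 87.
Offset 7: leading byte 0xF3 = 11110011 → 4-byte char #3 = F3 99 82 9F.
Offset 11: leading byte 0xF4 = 11110100 → 4-byte char #4 = F4 8B 83 B9.
Offset 15: leading byte 0xF0 = 11110000 → 4-byte char #5 = F0 9F 9A B5.
Leading byte 0xF0 = 11110000 matches 11110xxx → 4-byte sequence.
Byte 1: 0xF0 = 11110000, payload 000 (3 bits).
Byte 2: 0x9F = 10011111 (10xxxxxx ✓), payload 011111.
Byte 3: 0x9A = 10011010 (10xxxxxx ✓), payload 011010.
Byte 4: 0xB5 = 10110101 (10xxxxxx ✓), payload 110101.
Concatenate: 000011111011010110101 = 0x1F6B5 (21 bits → U+1F6B5).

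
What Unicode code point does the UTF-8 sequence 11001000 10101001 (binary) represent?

U+0229

Leading byte 0xC8 = 11001000 matches 110xxxxx → 2-byte sequence.
Byte 1: 0xC8 = 11001000, payload 01000 (5 bits).
Byte 2: 0xA9 = 10101001 (10xxxxxx ✓), payload 101001.
Concatenate: 01000101001 = 0x229 (11 bits → U+0229).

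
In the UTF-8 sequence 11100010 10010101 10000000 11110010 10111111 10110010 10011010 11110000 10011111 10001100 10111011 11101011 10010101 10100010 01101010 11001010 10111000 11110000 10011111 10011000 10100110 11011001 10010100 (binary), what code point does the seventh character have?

U+1F626

Offset 0: leading byte 0xE2 = 11100010 → 3-byte char #1 = E2 95 80.
Offset 3: leading byte 0xF2 = 11110010 → 4-byte char #2 = F2 BF B2 9A.
Offset 7: leading byte 0xF0 = 11110000 → 4-byte char #3 = F0 9F 8C BB.
Offset 11: leading byte 0xEB = 11101011 → 3-byte char #4 = EB 95 A2.
Offset 14: leading byte 0x6A = 01101010 → 1-byte char #5 = 6A.
Offset 15: leading byte 0xCA = 11001010 → 2-byte char #6 = CA B8.
Offset 17: leading byte 0xF0 = 11110000 → 4-byte char #7 = F0 9F 98 A6.
Leading byte 0xF0 = 11110000 matches 11110xxx → 4-byte sequence.
Byte 1: 0xF0 = 11110000, payload 000 (3 bits).
Byte 2: 0x9F = 10011111 (10xxxxxx ✓), payload 011111.
Byte 3: 0x98 = 10011000 (10xxxxxx ✓), payload 011000.
Byte 4: 0xA6 = 10100110 (10xxxxxx ✓), payload 100110.
Concatenate: 000011111011000100110 = 0x1F626 (21 bits → U+1F626).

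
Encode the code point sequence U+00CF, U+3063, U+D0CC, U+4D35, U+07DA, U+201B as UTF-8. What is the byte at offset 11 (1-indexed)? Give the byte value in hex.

0xB5

1-indexed offset 11 is 0-indexed offset 10.
U+00CF → 2-byte form C3 8F at offsets 0–1.
U+3063 → 3-byte form E3 81 A3 at offsets 2–4.
U+D0CC → 3-byte form ED 83 8C at offsets 5–7.
U+4D35 → 3-byte form E4 B4 B5 at offsets 8–10.
Offset 10 falls in char 4's range; it's byte 3 of E4 B4 B5 = 0xB5.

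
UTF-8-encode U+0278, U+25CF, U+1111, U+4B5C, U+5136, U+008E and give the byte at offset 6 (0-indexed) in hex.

0x84

U+0278 → 2-byte form C9 B8 at offsets 0–1.
U+25CF → 3-byte form E2 97 8F at offsets 2–4.
U+1111 → 3-byte form E1 84 91 at offsets 5–7.
Offset 6 falls in char 3's range; it's byte 2 of E1 84 91 = 0x84.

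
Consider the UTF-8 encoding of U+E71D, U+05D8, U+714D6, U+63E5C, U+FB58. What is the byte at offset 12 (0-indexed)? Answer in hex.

0x9C

U+E71D → 3-byte form EE 9C 9D at offsets 0–2.
U+05D8 → 2-byte form D7 98 at offsets 3–4.
U+714D6 → 4-byte form F1 B1 93 96 at offsets 5–8.
U+63E5C → 4-byte form F1 A3 B9 9C at offsets 9–12.
Offset 12 falls in char 4's range; it's byte 4 of F1 A3 B9 9C = 0x9C.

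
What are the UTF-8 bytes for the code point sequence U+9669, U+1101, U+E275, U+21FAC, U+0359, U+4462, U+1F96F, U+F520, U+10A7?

U+9669: 3-byte form → E9 99 A9.
U+1101: 3-byte form → E1 84 81.
U+E275: 3-byte form → EE 89 B5.
U+21FAC: 4-byte form → F0 A1 BE AC.
U+0359: 2-byte form → CD 99.
U+4462: 3-byte form → E4 91 A2.
U+1F96F: 4-byte form → F0 9F A5 AF.
U+F520: 3-byte form → EF 94 A0.
U+10A7: 3-byte form → E1 82 A7.
Concatenated (28 bytes): E9 99 A9 E1 84 81 EE 89 B5 F0 A1 BE AC CD 99 E4 91 A2 F0 9F A5 AF EF 94 A0 E1 82 A7.

E9 99 A9 E1 84 81 EE 89 B5 F0 A1 BE AC CD 99 E4 91 A2 F0 9F A5 AF EF 94 A0 E1 82 A7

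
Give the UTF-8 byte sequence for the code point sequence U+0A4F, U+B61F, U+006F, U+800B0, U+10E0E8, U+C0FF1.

E0 A9 8F EB 98 9F 6F F2 80 82 B0 F4 8E 83 A8 F3 80 BF B1

U+0A4F: 3-byte form → E0 A9 8F.
U+B61F: 3-byte form → EB 98 9F.
U+006F: 1-byte form → 6F.
U+800B0: 4-byte form → F2 80 82 B0.
U+10E0E8: 4-byte form → F4 8E 83 A8.
U+C0FF1: 4-byte form → F3 80 BF B1.
Concatenated (19 bytes): E0 A9 8F EB 98 9F 6F F2 80 82 B0 F4 8E 83 A8 F3 80 BF B1.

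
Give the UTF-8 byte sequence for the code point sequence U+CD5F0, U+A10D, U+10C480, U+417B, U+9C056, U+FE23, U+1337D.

F3 8D 97 B0 EA 84 8D F4 8C 92 80 E4 85 BB F2 9C 81 96 EF B8 A3 F0 93 8D BD

U+CD5F0: 4-byte form → F3 8D 97 B0.
U+A10D: 3-byte form → EA 84 8D.
U+10C480: 4-byte form → F4 8C 92 80.
U+417B: 3-byte form → E4 85 BB.
U+9C056: 4-byte form → F2 9C 81 96.
U+FE23: 3-byte form → EF B8 A3.
U+1337D: 4-byte form → F0 93 8D BD.
Concatenated (25 bytes): F3 8D 97 B0 EA 84 8D F4 8C 92 80 E4 85 BB F2 9C 81 96 EF B8 A3 F0 93 8D BD.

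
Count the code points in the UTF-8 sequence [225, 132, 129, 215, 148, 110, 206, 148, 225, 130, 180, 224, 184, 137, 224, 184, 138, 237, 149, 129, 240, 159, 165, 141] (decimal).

9

Byte at offset 0: 0xE1 = 11100001 → 3-byte char (#1). Advance 3.
Byte at offset 3: 0xD7 = 11010111 → 2-byte char (#2). Advance 2.
Byte at offset 5: 0x6E = 01101110 → 1-byte char (#3). Advance 1.
Byte at offset 6: 0xCE = 11001110 → 2-byte char (#4). Advance 2.
Byte at offset 8: 0xE1 = 11100001 → 3-byte char (#5). Advance 3.
Byte at offset 11: 0xE0 = 11100000 → 3-byte char (#6). Advance 3.
Byte at offset 14: 0xE0 = 11100000 → 3-byte char (#7). Advance 3.
Byte at offset 17: 0xED = 11101101 → 3-byte char (#8). Advance 3.
Byte at offset 20: 0xF0 = 11110000 → 4-byte char (#9). Advance 4.
Reached end at offset 24 after 9 code points.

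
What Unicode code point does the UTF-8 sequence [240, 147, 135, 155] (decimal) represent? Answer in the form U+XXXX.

U+131DB

Leading byte 0xF0 = 11110000 matches 11110xxx → 4-byte sequence.
Byte 1: 0xF0 = 11110000, payload 000 (3 bits).
Byte 2: 0x93 = 10010011 (10xxxxxx ✓), payload 010011.
Byte 3: 0x87 = 10000111 (10xxxxxx ✓), payload 000111.
Byte 4: 0x9B = 10011011 (10xxxxxx ✓), payload 011011.
Concatenate: 000010011000111011011 = 0x131DB (21 bits → U+131DB).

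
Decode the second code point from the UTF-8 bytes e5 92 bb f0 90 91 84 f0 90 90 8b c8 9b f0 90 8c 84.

Offset 0: leading byte 0xE5 = 11100101 → 3-byte char #1 = E5 92 BB.
Offset 3: leading byte 0xF0 = 11110000 → 4-byte char #2 = F0 90 91 84.
Leading byte 0xF0 = 11110000 matches 11110xxx → 4-byte sequence.
Byte 1: 0xF0 = 11110000, payload 000 (3 bits).
Byte 2: 0x90 = 10010000 (10xxxxxx ✓), payload 010000.
Byte 3: 0x91 = 10010001 (10xxxxxx ✓), payload 010001.
Byte 4: 0x84 = 10000100 (10xxxxxx ✓), payload 000100.
Concatenate: 000010000010001000100 = 0x10444 (21 bits → U+10444).

U+10444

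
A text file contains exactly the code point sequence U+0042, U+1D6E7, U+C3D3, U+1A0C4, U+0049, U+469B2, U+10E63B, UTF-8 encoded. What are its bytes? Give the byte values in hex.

U+0042: 1-byte form → 42.
U+1D6E7: 4-byte form → F0 9D 9B A7.
U+C3D3: 3-byte form → EC 8F 93.
U+1A0C4: 4-byte form → F0 9A 83 84.
U+0049: 1-byte form → 49.
U+469B2: 4-byte form → F1 86 A6 B2.
U+10E63B: 4-byte form → F4 8E 98 BB.
Concatenated (21 bytes): 42 F0 9D 9B A7 EC 8F 93 F0 9A 83 84 49 F1 86 A6 B2 F4 8E 98 BB.

42 F0 9D 9B A7 EC 8F 93 F0 9A 83 84 49 F1 86 A6 B2 F4 8E 98 BB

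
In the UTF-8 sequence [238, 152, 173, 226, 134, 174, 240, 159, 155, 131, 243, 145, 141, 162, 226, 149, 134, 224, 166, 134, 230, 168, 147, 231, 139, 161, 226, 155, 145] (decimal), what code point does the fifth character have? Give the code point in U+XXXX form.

U+2546

Offset 0: leading byte 0xEE = 11101110 → 3-byte char #1 = EE 98 AD.
Offset 3: leading byte 0xE2 = 11100010 → 3-byte char #2 = E2 86 AE.
Offset 6: leading byte 0xF0 = 11110000 → 4-byte char #3 = F0 9F 9B 83.
Offset 10: leading byte 0xF3 = 11110011 → 4-byte char #4 = F3 91 8D A2.
Offset 14: leading byte 0xE2 = 11100010 → 3-byte char #5 = E2 95 86.
Leading byte 0xE2 = 11100010 matches 1110xxxx → 3-byte sequence.
Byte 1: 0xE2 = 11100010, payload 0010 (4 bits).
Byte 2: 0x95 = 10010101 (10xxxxxx ✓), payload 010101.
Byte 3: 0x86 = 10000110 (10xxxxxx ✓), payload 000110.
Concatenate: 0010010101000110 = 0x2546 (16 bits → U+2546).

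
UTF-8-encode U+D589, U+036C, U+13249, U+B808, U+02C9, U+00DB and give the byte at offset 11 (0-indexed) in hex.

0x88

U+D589 → 3-byte form ED 96 89 at offsets 0–2.
U+036C → 2-byte form CD AC at offsets 3–4.
U+13249 → 4-byte form F0 93 89 89 at offsets 5–8.
U+B808 → 3-byte form EB A0 88 at offsets 9–11.
Offset 11 falls in char 4's range; it's byte 3 of EB A0 88 = 0x88.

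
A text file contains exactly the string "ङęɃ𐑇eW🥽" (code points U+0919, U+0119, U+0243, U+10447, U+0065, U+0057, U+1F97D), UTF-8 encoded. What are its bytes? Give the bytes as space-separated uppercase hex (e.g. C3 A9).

U+0919: 3-byte form → E0 A4 99.
U+0119: 2-byte form → C4 99.
U+0243: 2-byte form → C9 83.
U+10447: 4-byte form → F0 90 91 87.
U+0065: 1-byte form → 65.
U+0057: 1-byte form → 57.
U+1F97D: 4-byte form → F0 9F A5 BD.
Concatenated (17 bytes): E0 A4 99 C4 99 C9 83 F0 90 91 87 65 57 F0 9F A5 BD.

E0 A4 99 C4 99 C9 83 F0 90 91 87 65 57 F0 9F A5 BD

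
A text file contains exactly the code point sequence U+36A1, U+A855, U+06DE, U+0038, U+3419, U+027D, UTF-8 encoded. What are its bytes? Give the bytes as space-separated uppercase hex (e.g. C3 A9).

E3 9A A1 EA A1 95 DB 9E 38 E3 90 99 C9 BD

U+36A1: 3-byte form → E3 9A A1.
U+A855: 3-byte form → EA A1 95.
U+06DE: 2-byte form → DB 9E.
U+0038: 1-byte form → 38.
U+3419: 3-byte form → E3 90 99.
U+027D: 2-byte form → C9 BD.
Concatenated (14 bytes): E3 9A A1 EA A1 95 DB 9E 38 E3 90 99 C9 BD.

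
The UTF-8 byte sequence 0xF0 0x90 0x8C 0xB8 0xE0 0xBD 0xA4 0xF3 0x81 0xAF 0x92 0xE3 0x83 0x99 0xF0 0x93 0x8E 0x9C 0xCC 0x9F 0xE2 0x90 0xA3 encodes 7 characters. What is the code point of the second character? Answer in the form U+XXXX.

U+0F64

Offset 0: leading byte 0xF0 = 11110000 → 4-byte char #1 = F0 90 8C B8.
Offset 4: leading byte 0xE0 = 11100000 → 3-byte char #2 = E0 BD A4.
Leading byte 0xE0 = 11100000 matches 1110xxxx → 3-byte sequence.
Byte 1: 0xE0 = 11100000, payload 0000 (4 bits).
Byte 2: 0xBD = 10111101 (10xxxxxx ✓), payload 111101.
Byte 3: 0xA4 = 10100100 (10xxxxxx ✓), payload 100100.
Concatenate: 0000111101100100 = 0xF64 (16 bits → U+0F64).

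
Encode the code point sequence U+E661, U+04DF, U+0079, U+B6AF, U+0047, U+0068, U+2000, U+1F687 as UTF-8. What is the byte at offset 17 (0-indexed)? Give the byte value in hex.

U+E661 → 3-byte form EE 99 A1 at offsets 0–2.
U+04DF → 2-byte form D3 9F at offsets 3–4.
U+0079 → 1-byte form 79 at offsets 5–5.
U+B6AF → 3-byte form EB 9A AF at offsets 6–8.
U+0047 → 1-byte form 47 at offsets 9–9.
U+0068 → 1-byte form 68 at offsets 10–10.
U+2000 → 3-byte form E2 80 80 at offsets 11–13.
U+1F687 → 4-byte form F0 9F 9A 87 at offsets 14–17.
Offset 17 falls in char 8's range; it's byte 4 of F0 9F 9A 87 = 0x87.

0x87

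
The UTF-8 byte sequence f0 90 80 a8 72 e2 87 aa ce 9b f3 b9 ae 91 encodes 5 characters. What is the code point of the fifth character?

Offset 0: leading byte 0xF0 = 11110000 → 4-byte char #1 = F0 90 80 A8.
Offset 4: leading byte 0x72 = 01110010 → 1-byte char #2 = 72.
Offset 5: leading byte 0xE2 = 11100010 → 3-byte char #3 = E2 87 AA.
Offset 8: leading byte 0xCE = 11001110 → 2-byte char #4 = CE 9B.
Offset 10: leading byte 0xF3 = 11110011 → 4-byte char #5 = F3 B9 AE 91.
Leading byte 0xF3 = 11110011 matches 11110xxx → 4-byte sequence.
Byte 1: 0xF3 = 11110011, payload 011 (3 bits).
Byte 2: 0xB9 = 10111001 (10xxxxxx ✓), payload 111001.
Byte 3: 0xAE = 10101110 (10xxxxxx ✓), payload 101110.
Byte 4: 0x91 = 10010001 (10xxxxxx ✓), payload 010001.
Concatenate: 011111001101110010001 = 0xF9B91 (21 bits → U+F9B91).

U+F9B91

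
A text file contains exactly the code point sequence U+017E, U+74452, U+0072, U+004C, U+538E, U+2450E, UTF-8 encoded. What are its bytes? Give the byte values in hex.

C5 BE F1 B4 91 92 72 4C E5 8E 8E F0 A4 94 8E

U+017E: 2-byte form → C5 BE.
U+74452: 4-byte form → F1 B4 91 92.
U+0072: 1-byte form → 72.
U+004C: 1-byte form → 4C.
U+538E: 3-byte form → E5 8E 8E.
U+2450E: 4-byte form → F0 A4 94 8E.
Concatenated (15 bytes): C5 BE F1 B4 91 92 72 4C E5 8E 8E F0 A4 94 8E.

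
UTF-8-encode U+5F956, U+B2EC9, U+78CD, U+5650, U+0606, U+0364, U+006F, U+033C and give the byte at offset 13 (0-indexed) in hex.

0x90

U+5F956 → 4-byte form F1 9F A5 96 at offsets 0–3.
U+B2EC9 → 4-byte form F2 B2 BB 89 at offsets 4–7.
U+78CD → 3-byte form E7 A3 8D at offsets 8–10.
U+5650 → 3-byte form E5 99 90 at offsets 11–13.
Offset 13 falls in char 4's range; it's byte 3 of E5 99 90 = 0x90.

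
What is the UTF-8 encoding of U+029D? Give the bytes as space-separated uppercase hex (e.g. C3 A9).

U+029D = 0x29D = 669 decimal. In range U+0080–U+07FF → 2-byte form: 110xxxxx 10xxxxxx.
Binary (11 bits): 01010011101.
Split 5+6: 01010 | 011101.
Byte 1: 11001010 = 0xCA.
Byte 2: 10011101 = 0x9D.

CA 9D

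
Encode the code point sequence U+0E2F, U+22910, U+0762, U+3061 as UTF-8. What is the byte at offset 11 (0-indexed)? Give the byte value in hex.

0xA1

U+0E2F → 3-byte form E0 B8 AF at offsets 0–2.
U+22910 → 4-byte form F0 A2 A4 90 at offsets 3–6.
U+0762 → 2-byte form DD A2 at offsets 7–8.
U+3061 → 3-byte form E3 81 A1 at offsets 9–11.
Offset 11 falls in char 4's range; it's byte 3 of E3 81 A1 = 0xA1.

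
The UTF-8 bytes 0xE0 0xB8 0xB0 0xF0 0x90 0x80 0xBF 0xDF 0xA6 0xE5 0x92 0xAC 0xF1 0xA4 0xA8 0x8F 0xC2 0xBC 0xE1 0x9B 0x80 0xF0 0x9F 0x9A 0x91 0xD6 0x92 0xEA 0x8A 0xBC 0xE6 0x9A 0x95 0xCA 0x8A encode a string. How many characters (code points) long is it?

Byte at offset 0: 0xE0 = 11100000 → 3-byte char (#1). Advance 3.
Byte at offset 3: 0xF0 = 11110000 → 4-byte char (#2). Advance 4.
Byte at offset 7: 0xDF = 11011111 → 2-byte char (#3). Advance 2.
Byte at offset 9: 0xE5 = 11100101 → 3-byte char (#4). Advance 3.
Byte at offset 12: 0xF1 = 11110001 → 4-byte char (#5). Advance 4.
Byte at offset 16: 0xC2 = 11000010 → 2-byte char (#6). Advance 2.
Byte at offset 18: 0xE1 = 11100001 → 3-byte char (#7). Advance 3.
Byte at offset 21: 0xF0 = 11110000 → 4-byte char (#8). Advance 4.
Byte at offset 25: 0xD6 = 11010110 → 2-byte char (#9). Advance 2.
Byte at offset 27: 0xEA = 11101010 → 3-byte char (#10). Advance 3.
Byte at offset 30: 0xE6 = 11100110 → 3-byte char (#11). Advance 3.
Byte at offset 33: 0xCA = 11001010 → 2-byte char (#12). Advance 2.
Reached end at offset 35 after 12 code points.

12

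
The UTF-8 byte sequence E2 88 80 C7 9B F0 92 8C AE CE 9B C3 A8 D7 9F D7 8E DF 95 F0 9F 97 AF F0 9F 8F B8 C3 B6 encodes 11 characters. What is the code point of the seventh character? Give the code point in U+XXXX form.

Offset 0: leading byte 0xE2 = 11100010 → 3-byte char #1 = E2 88 80.
Offset 3: leading byte 0xC7 = 11000111 → 2-byte char #2 = C7 9B.
Offset 5: leading byte 0xF0 = 11110000 → 4-byte char #3 = F0 92 8C AE.
Offset 9: leading byte 0xCE = 11001110 → 2-byte char #4 = CE 9B.
Offset 11: leading byte 0xC3 = 11000011 → 2-byte char #5 = C3 A8.
Offset 13: leading byte 0xD7 = 11010111 → 2-byte char #6 = D7 9F.
Offset 15: leading byte 0xD7 = 11010111 → 2-byte char #7 = D7 8E.
Leading byte 0xD7 = 11010111 matches 110xxxxx → 2-byte sequence.
Byte 1: 0xD7 = 11010111, payload 10111 (5 bits).
Byte 2: 0x8E = 10001110 (10xxxxxx ✓), payload 001110.
Concatenate: 10111001110 = 0x5CE (11 bits → U+05CE).

U+05CE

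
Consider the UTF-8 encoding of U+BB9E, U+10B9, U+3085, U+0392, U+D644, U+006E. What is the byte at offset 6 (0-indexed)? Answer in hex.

0xE3

U+BB9E → 3-byte form EB AE 9E at offsets 0–2.
U+10B9 → 3-byte form E1 82 B9 at offsets 3–5.
U+3085 → 3-byte form E3 82 85 at offsets 6–8.
Offset 6 falls in char 3's range; it's byte 1 of E3 82 85 = 0xE3.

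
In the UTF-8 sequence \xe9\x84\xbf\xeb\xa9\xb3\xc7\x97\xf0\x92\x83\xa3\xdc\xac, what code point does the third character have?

U+01D7

Offset 0: leading byte 0xE9 = 11101001 → 3-byte char #1 = E9 84 BF.
Offset 3: leading byte 0xEB = 11101011 → 3-byte char #2 = EB A9 B3.
Offset 6: leading byte 0xC7 = 11000111 → 2-byte char #3 = C7 97.
Leading byte 0xC7 = 11000111 matches 110xxxxx → 2-byte sequence.
Byte 1: 0xC7 = 11000111, payload 00111 (5 bits).
Byte 2: 0x97 = 10010111 (10xxxxxx ✓), payload 010111.
Concatenate: 00111010111 = 0x1D7 (11 bits → U+01D7).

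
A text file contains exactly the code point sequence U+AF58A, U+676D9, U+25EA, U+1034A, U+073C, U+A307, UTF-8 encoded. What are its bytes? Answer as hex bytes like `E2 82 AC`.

U+AF58A: 4-byte form → F2 AF 96 8A.
U+676D9: 4-byte form → F1 A7 9B 99.
U+25EA: 3-byte form → E2 97 AA.
U+1034A: 4-byte form → F0 90 8D 8A.
U+073C: 2-byte form → DC BC.
U+A307: 3-byte form → EA 8C 87.
Concatenated (20 bytes): F2 AF 96 8A F1 A7 9B 99 E2 97 AA F0 90 8D 8A DC BC EA 8C 87.

F2 AF 96 8A F1 A7 9B 99 E2 97 AA F0 90 8D 8A DC BC EA 8C 87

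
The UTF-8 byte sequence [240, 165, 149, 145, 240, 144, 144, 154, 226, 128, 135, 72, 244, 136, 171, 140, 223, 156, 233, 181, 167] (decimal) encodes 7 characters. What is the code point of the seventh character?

U+9D67

Offset 0: leading byte 0xF0 = 11110000 → 4-byte char #1 = F0 A5 95 91.
Offset 4: leading byte 0xF0 = 11110000 → 4-byte char #2 = F0 90 90 9A.
Offset 8: leading byte 0xE2 = 11100010 → 3-byte char #3 = E2 80 87.
Offset 11: leading byte 0x48 = 01001000 → 1-byte char #4 = 48.
Offset 12: leading byte 0xF4 = 11110100 → 4-byte char #5 = F4 88 AB 8C.
Offset 16: leading byte 0xDF = 11011111 → 2-byte char #6 = DF 9C.
Offset 18: leading byte 0xE9 = 11101001 → 3-byte char #7 = E9 B5 A7.
Leading byte 0xE9 = 11101001 matches 1110xxxx → 3-byte sequence.
Byte 1: 0xE9 = 11101001, payload 1001 (4 bits).
Byte 2: 0xB5 = 10110101 (10xxxxxx ✓), payload 110101.
Byte 3: 0xA7 = 10100111 (10xxxxxx ✓), payload 100111.
Concatenate: 1001110101100111 = 0x9D67 (16 bits → U+9D67).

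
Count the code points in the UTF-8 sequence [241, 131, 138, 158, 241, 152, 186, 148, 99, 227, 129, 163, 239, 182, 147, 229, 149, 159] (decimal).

6

Byte at offset 0: 0xF1 = 11110001 → 4-byte char (#1). Advance 4.
Byte at offset 4: 0xF1 = 11110001 → 4-byte char (#2). Advance 4.
Byte at offset 8: 0x63 = 01100011 → 1-byte char (#3). Advance 1.
Byte at offset 9: 0xE3 = 11100011 → 3-byte char (#4). Advance 3.
Byte at offset 12: 0xEF = 11101111 → 3-byte char (#5). Advance 3.
Byte at offset 15: 0xE5 = 11100101 → 3-byte char (#6). Advance 3.
Reached end at offset 18 after 6 code points.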